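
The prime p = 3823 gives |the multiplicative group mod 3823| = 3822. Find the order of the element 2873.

1911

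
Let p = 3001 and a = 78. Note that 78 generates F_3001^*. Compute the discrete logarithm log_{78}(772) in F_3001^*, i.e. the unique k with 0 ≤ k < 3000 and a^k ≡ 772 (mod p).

441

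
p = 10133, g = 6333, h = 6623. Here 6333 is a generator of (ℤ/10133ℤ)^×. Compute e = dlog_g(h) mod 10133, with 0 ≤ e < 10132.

740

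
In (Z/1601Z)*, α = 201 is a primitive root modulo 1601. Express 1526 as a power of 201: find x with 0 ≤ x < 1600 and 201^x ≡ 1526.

Baby-step giant-step with m = ceil(sqrt(1600)) = 40.
Baby table (201^j mod 1601 for j=0..39):
  0:1  1:201  2:376  3:329  4:488  5:427  6:974  7:452
  8:1196  9:246  10:1416  11:1239  12:884  13:1574  14:977  15:1055
  16:723  17:1233  18:1279  19:919  20:604  21:1329  22:1363  23:192
  24:168  25:147  26:729  27:838  28:333  29:1292  30:330  31:689
  32:803  33:1303  34:940  35:22  36:1220  37:267  38:834  39:1130
Giant step factor: 201^(-40) ≡ 219 (mod 1601).
Scan 1526·219^i mod 1601 for i = 0, 1, …:
  i=0: 1526   i=1: 1186   i=2: 372   i=3: 1418
  i=4: 1549   i=5: 1420   i=6: 386   i=7: 1282
  i=8: 583   i=9: 1198   i=10: 1399   i=11: 590
  i=12: 1130
Match at i=12, j=39: x = 12·40 + 39 = 519.

519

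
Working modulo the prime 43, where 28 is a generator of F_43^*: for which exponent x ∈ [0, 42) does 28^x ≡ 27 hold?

9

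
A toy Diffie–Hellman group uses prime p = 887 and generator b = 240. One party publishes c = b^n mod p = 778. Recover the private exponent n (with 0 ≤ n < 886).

Baby-step giant-step with m = ceil(sqrt(886)) = 30.
Baby table (240^j mod 887 for j=0..29):
  0:1  1:240  2:832  3:105  4:364  5:434  6:381  7:79
  8:333  9:90  10:312  11:372  12:580  13:828  14:32  15:584
  16:14  17:699  18:117  19:583  20:661  21:754  22:12  23:219
  24:227  25:373  26:820  27:773  28:137  29:61
Giant step factor: 240^(-30) ≡ 493 (mod 887).
Scan 778·493^i mod 887 for i = 0, 1, …:
  i=0: 778   i=1: 370   i=2: 575   i=3: 522
  i=4: 116   i=5: 420   i=6: 389   i=7: 185
  i=8: 731   i=9: 261     …   i=16: 29
  i=17: 105
Match at i=17, j=3: n = 17·30 + 3 = 513.

513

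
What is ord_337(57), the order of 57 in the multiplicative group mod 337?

112

The order of 57 must divide p − 1 = 336 = 2^4 · 3 · 7.
Divisors: 1, 2, 3, 4, 6, 7, 8, 12, 14, 16, 21, 24, 28, 42, 48, 56, 84, 112, 168, 336.
Check each in increasing order: 57^1 ≡ 57;  57^2 ≡ 216;  57^3 ≡ 180;  57^4 ≡ 150;  57^6 ≡ 48;  57^7 ≡ 40;  57^8 ≡ 258;  57^12 ≡ 282;  57^14 ≡ 252;  57^16 ≡ 175;  57^21 ≡ 307;  57^24 ≡ 329;  57^28 ≡ 148;  57^42 ≡ 226;  57^48 ≡ 64;  57^56 ≡ 336;  57^84 ≡ 189;  57^112 ≡ 1.
Smallest exponent giving 1 is 112.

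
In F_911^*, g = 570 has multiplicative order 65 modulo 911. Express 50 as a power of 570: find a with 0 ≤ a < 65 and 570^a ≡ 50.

37

Baby-step giant-step with m = ceil(sqrt(65)) = 9.
Baby table (570^j mod 911 for j=0..8):
  0:1  1:570  2:584  3:365  4:342  5:897  6:219  7:23
  8:356
Giant step factor: 570^(-9) ≡ 477 (mod 911).
Scan 50·477^i mod 911 for i = 0, 1, …:
  i=0: 50   i=1: 164   i=2: 793   i=3: 196
  i=4: 570
Match at i=4, j=1: a = 4·9 + 1 = 37.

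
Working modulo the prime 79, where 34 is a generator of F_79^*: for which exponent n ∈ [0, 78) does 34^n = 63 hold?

49

Baby-step giant-step with m = ceil(sqrt(78)) = 9.
Baby table (34^j mod 79 for j=0..8):
  0:1  1:34  2:50  3:41  4:51  5:75  6:22  7:37
  8:73
Giant step factor: 34^(-9) ≡ 12 (mod 79).
Scan 63·12^i mod 79 for i = 0, 1, …:
  i=0: 63   i=1: 45   i=2: 66   i=3: 2
  i=4: 24   i=5: 51
Match at i=5, j=4: n = 5·9 + 4 = 49.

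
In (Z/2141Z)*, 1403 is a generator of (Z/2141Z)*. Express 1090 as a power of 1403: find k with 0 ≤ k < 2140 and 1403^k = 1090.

Baby-step giant-step with m = ceil(sqrt(2140)) = 47.
Baby table (1403^j mod 2141 for j=0..46):
  0:1  1:1403  2:830  3:1927  4:1639  5:83  6:835  7:378
  8:1507  9:1154  10:466  11:793  12:1400  13:903  14:1578  15:140
  16:1589  17:586  18:14  19:373  20:915  21:1286  22:1536  23:1162
  24:985  25:1010  26:1829  27:1169  28:101  29:397  30:331  31:1937
  32:682  33:1960  34:836  35:1781  36:196  37:940  38:2105  39:876
  40:94  41:1281  42:944  43:1294  44:2055  45:1379  46:1414
Giant step factor: 1403^(-47) ≡ 448 (mod 2141).
Scan 1090·448^i mod 2141 for i = 0, 1, …:
  i=0: 1090   i=1: 172   i=2: 2121   i=3: 1745
  i=4: 295   i=5: 1559   i=6: 466
Match at i=6, j=10: k = 6·47 + 10 = 292.

292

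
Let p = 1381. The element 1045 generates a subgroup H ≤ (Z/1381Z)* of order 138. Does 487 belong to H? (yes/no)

yes

487 ∈ ⟨1045⟩ iff 487^138 ≡ 1 (mod 1381), since |⟨1045⟩| = 138.
487^138 mod 1381 = 1.
Since 1 = 1, 487 lies in the subgroup.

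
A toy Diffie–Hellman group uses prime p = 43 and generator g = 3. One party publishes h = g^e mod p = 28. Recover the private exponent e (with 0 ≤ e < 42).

5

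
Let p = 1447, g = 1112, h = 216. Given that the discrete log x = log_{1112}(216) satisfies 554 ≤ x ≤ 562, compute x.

561

Compute 1112^554 mod 1447 = 567, then multiply by 1112 repeatedly:
  1112^554=567  1112^555=1059  1112^556=1197  1112^557=1271  1112^558=1080
  1112^559=1397  1112^560=833  1112^561=216
Found 216 at exponent 561.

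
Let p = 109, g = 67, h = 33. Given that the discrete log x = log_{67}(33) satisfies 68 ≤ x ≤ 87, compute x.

81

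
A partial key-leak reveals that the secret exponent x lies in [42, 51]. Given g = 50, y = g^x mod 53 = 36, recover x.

Compute 50^42 mod 53 = 38, then multiply by 50 repeatedly:
  50^42=38  50^43=45  50^44=24  50^45=34  50^46=4
  50^47=41  50^48=36
Found 36 at exponent 48.

48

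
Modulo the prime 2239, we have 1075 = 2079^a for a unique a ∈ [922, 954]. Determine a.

Compute 2079^922 mod 2239 = 2022, then multiply by 2079 repeatedly:
  2079^922=2022  2079^923=1135  2079^924=1998  2079^925=497  2079^926=1084
  2079^927=1202  2079^928=234  2079^929=623  2079^930=1075
Found 1075 at exponent 930.

930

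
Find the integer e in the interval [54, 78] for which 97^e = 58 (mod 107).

Compute 97^54 mod 107 = 10, then multiply by 97 repeatedly:
  97^54=10  97^55=7  97^56=37  97^57=58
Found 58 at exponent 57.

57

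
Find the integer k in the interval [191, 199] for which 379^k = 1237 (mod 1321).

191

Compute 379^191 mod 1321 = 1237, then multiply by 379 repeatedly:
  379^191=1237
Found 1237 at exponent 191.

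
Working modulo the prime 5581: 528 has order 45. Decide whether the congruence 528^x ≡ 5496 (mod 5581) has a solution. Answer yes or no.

5496 ∈ ⟨528⟩ iff 5496^45 ≡ 1 (mod 5581), since |⟨528⟩| = 45.
5496^45 mod 5581 = 872.
Since 872 ≠ 1, 5496 does not lie in the subgroup.

no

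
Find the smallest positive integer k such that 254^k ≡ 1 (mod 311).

155

The order of 254 must divide p − 1 = 310 = 2 · 5 · 31.
Divisors: 1, 2, 5, 10, 31, 62, 155, 310.
Check each in increasing order: 254^1 ≡ 254;  254^2 ≡ 139;  254^5 ≡ 265;  254^10 ≡ 250;  254^31 ≡ 6;  254^62 ≡ 36;  254^155 ≡ 1.
Smallest exponent giving 1 is 155.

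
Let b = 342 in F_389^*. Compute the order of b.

388

The order of 342 must divide p − 1 = 388 = 2^2 · 97.
Divisors: 1, 2, 4, 97, 194, 388.
Check each in increasing order: 342^1 ≡ 342;  342^2 ≡ 264;  342^4 ≡ 65;  342^97 ≡ 115;  342^194 ≡ 388;  342^388 ≡ 1.
Smallest exponent giving 1 is 388.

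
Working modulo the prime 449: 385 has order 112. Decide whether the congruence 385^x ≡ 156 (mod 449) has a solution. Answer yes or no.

156 ∈ ⟨385⟩ iff 156^112 ≡ 1 (mod 449), since |⟨385⟩| = 112.
156^112 mod 449 = 1.
Since 1 = 1, 156 lies in the subgroup.

yes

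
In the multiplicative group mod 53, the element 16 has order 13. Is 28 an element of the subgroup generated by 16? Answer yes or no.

yes

⟨16⟩ has order 13; its elements mod 53 are {1, 10, 13, 15, 16, 24, 28, 36, 42, 44, 46, 47, 49}.
28 is in this set.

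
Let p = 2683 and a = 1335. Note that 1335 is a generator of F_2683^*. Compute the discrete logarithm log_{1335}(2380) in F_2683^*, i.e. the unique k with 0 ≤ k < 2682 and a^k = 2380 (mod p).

917

Baby-step giant-step with m = ceil(sqrt(2682)) = 52.
Baby table (1335^j mod 2683 for j=0..51):
  0:1  1:1335  2:713  3:2073  4:1282  5:2399  6:1846  7:1416
  8:1528  9:800  10:166  11:1604  12:306  13:694  14:855  15:1150
  16:574  17:1635  18:1446  19:1333  20:726  21:647  22:2502  23:2518
  24:2414  25:407  26:1379  27:427  28:1249  29:1272  30:2464  31:82
  32:2150  33:2123  34:957  35:487  36:859  37:1124  38:743  39:1878
  40:1208  41:197  42:61  43:945  44:565  45:352  46:395  47:1457
  48:2603  49:520  50:1986  51:506
Giant step factor: 1335^(-52) ≡ 1067 (mod 2683).
Scan 2380·1067^i mod 2683 for i = 0, 1, …:
  i=0: 2380   i=1: 1342   i=2: 1875   i=3: 1790
  i=4: 2317   i=5: 1196   i=6: 1707   i=7: 2295
  i=8: 1869   i=9: 754     …   i=16: 1302
  i=17: 2123
Match at i=17, j=33: k = 17·52 + 33 = 917.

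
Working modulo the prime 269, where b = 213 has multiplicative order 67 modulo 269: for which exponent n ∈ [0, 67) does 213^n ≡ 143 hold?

Successive powers of 213 modulo 269:
  213^0=1  213^1=213  213^2=177  213^3=41  213^4=125  213^5=263
  213^6=67  213^7=14  213^8=23  213^9=57  213^10=36  213^11=136
  213^12=185  213^13=131  213^14=196  213^15=53  213^16=260  213^17=235
  213^18=21  213^19=169  213^20=220  213^21=54  213^22=204  213^23=143
So 213^23 ≡ 143 (mod 269), giving n = 23.

23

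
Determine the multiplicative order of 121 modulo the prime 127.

63

The order of 121 must divide p − 1 = 126 = 2 · 3^2 · 7.
Divisors: 1, 2, 3, 6, 7, 9, 14, 18, 21, 42, 63, 126.
Check each in increasing order: 121^1 ≡ 121;  121^2 ≡ 36;  121^3 ≡ 38;  121^6 ≡ 47;  121^7 ≡ 99;  121^9 ≡ 8;  121^14 ≡ 22;  121^18 ≡ 64;  121^21 ≡ 19;  121^42 ≡ 107;  121^63 ≡ 1.
Smallest exponent giving 1 is 63.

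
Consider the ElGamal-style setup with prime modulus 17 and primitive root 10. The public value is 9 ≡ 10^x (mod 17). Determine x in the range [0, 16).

6

Successive powers of 10 modulo 17:
  10^0=1  10^1=10  10^2=15  10^3=14  10^4=4  10^5=6
  10^6=9
So 10^6 ≡ 9 (mod 17), giving x = 6.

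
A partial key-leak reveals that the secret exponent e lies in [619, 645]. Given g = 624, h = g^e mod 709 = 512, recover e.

Compute 624^619 mod 709 = 592, then multiply by 624 repeatedly:
  624^619=592  624^620=19  624^621=512
Found 512 at exponent 621.

621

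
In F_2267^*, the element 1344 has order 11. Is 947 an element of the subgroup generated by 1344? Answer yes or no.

⟨1344⟩ has order 11; its elements mod 2267 are {1, 947, 981, 1153, 1173, 1271, 1337, 1344, 1464, 1804, 2127}.
947 is in this set.

yes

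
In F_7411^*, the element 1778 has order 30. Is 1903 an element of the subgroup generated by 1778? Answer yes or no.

1903 ∈ ⟨1778⟩ iff 1903^30 ≡ 1 (mod 7411), since |⟨1778⟩| = 30.
1903^30 mod 7411 = 5380.
Since 5380 ≠ 1, 1903 does not lie in the subgroup.

no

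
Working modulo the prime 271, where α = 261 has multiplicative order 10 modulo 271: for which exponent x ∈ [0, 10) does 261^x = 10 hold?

Successive powers of 261 modulo 271:
  261^0=1  261^1=261  261^2=100  261^3=84  261^4=244  261^5=270
  261^6=10
So 261^6 ≡ 10 (mod 271), giving x = 6.

6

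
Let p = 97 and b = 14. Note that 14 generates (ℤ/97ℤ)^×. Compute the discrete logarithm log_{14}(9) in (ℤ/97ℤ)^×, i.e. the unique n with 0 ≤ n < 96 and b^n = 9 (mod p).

76

Baby-step giant-step with m = ceil(sqrt(96)) = 10.
Baby table (14^j mod 97 for j=0..9):
  0:1  1:14  2:2  3:28  4:4  5:56  6:8  7:15
  8:16  9:30
Giant step factor: 14^(-10) ≡ 94 (mod 97).
Scan 9·94^i mod 97 for i = 0, 1, …:
  i=0: 9   i=1: 70   i=2: 81   i=3: 48
  i=4: 50   i=5: 44   i=6: 62   i=7: 8
Match at i=7, j=6: n = 7·10 + 6 = 76.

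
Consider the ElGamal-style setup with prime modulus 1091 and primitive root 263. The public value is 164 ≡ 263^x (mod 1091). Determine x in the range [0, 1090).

292

Baby-step giant-step with m = ceil(sqrt(1090)) = 34.
Baby table (263^j mod 1091 for j=0..33):
  0:1  1:263  2:436  3:113  4:262  5:173  6:768  7:149
  8:1002  9:595  10:472  11:853  12:684  13:968  14:381  15:922
  16:284  17:504  18:541  19:453  20:220  21:37  22:1003  23:858
  24:908  25:966  26:946  27:50  28:58  29:1071  30:195  31:8
  32:1013  33:215
Giant step factor: 263^(-34) ≡ 35 (mod 1091).
Scan 164·35^i mod 1091 for i = 0, 1, …:
  i=0: 164   i=1: 285   i=2: 156   i=3: 5
  i=4: 175   i=5: 670   i=6: 539   i=7: 318
  i=8: 220
Match at i=8, j=20: x = 8·34 + 20 = 292.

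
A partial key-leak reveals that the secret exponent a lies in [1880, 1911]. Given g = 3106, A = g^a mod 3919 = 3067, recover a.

1902

Compute 3106^1880 mod 3919 = 195, then multiply by 3106 repeatedly:
  3106^1880=195  3106^1881=2144  3106^1882=883  3106^1883=3217  3106^1884=2471
  3106^1885=1524  3106^1886=3311  3106^1887=510  3106^1888=784  3106^1889=1405
  3106^1890=2083  3106^1891=3448  3106^1892=2780  3106^1893=1123  3106^1894=128
  3106^1895=1749  3106^1896=660  3106^1897=323  3106^1898=3893  3106^1899=1543
  3106^1900=3540  3106^1901=2445  3106^1902=3067
Found 3067 at exponent 1902.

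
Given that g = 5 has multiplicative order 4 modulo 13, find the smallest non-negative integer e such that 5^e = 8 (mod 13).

Successive powers of 5 modulo 13:
  5^0=1  5^1=5  5^2=12  5^3=8
So 5^3 ≡ 8 (mod 13), giving e = 3.

3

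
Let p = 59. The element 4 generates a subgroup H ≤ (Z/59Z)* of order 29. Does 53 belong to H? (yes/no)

yes

53 ∈ ⟨4⟩ iff 53^29 ≡ 1 (mod 59), since |⟨4⟩| = 29.
53^29 mod 59 = 1.
Since 1 = 1, 53 lies in the subgroup.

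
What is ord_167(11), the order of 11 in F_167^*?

83

The order of 11 must divide p − 1 = 166 = 2 · 83.
Divisors: 1, 2, 83, 166.
Check each in increasing order: 11^1 ≡ 11;  11^2 ≡ 121;  11^83 ≡ 1.
Smallest exponent giving 1 is 83.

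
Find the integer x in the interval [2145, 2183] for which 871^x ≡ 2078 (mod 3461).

2165

Compute 871^2145 mod 3461 = 48, then multiply by 871 repeatedly:
  871^2145=48  871^2146=276  871^2147=1587  871^2148=1338  871^2149=2502
  871^2150=2273  871^2151=91  871^2152=3119  871^2153=3225  871^2154=2104
  871^2155=1715  871^2156=2074  871^2157=3273  871^2158=2380  871^2159=3302
  871^2160=3412  871^2161=2314  871^2162=1192  871^2163=3393  871^2164=3070
  871^2165=2078
Found 2078 at exponent 2165.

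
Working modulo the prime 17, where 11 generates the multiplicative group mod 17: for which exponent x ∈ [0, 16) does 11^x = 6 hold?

Successive powers of 11 modulo 17:
  11^0=1  11^1=11  11^2=2  11^3=5  11^4=4  11^5=10
  11^6=8  11^7=3  11^8=16  11^9=6
So 11^9 ≡ 6 (mod 17), giving x = 9.

9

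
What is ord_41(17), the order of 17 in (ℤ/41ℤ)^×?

The order of 17 must divide p − 1 = 40 = 2^3 · 5.
Divisors: 1, 2, 4, 5, 8, 10, 20, 40.
Check each in increasing order: 17^1 ≡ 17;  17^2 ≡ 2;  17^4 ≡ 4;  17^5 ≡ 27;  17^8 ≡ 16;  17^10 ≡ 32;  17^20 ≡ 40;  17^40 ≡ 1.
Smallest exponent giving 1 is 40.

40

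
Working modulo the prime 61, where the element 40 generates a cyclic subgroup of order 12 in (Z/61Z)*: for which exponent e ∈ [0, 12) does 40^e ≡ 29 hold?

11

Successive powers of 40 modulo 61:
  40^0=1  40^1=40  40^2=14  40^3=11  40^4=13  40^5=32
  40^6=60  40^7=21  40^8=47  40^9=50  40^10=48  40^11=29
So 40^11 ≡ 29 (mod 61), giving e = 11.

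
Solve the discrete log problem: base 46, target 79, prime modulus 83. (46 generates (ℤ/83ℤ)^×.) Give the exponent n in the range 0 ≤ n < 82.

37

Baby-step giant-step with m = ceil(sqrt(82)) = 10.
Baby table (46^j mod 83 for j=0..9):
  0:1  1:46  2:41  3:60  4:21  5:53  6:31  7:15
  8:26  9:34
Giant step factor: 46^(-10) ≡ 51 (mod 83).
Scan 79·51^i mod 83 for i = 0, 1, …:
  i=0: 79   i=1: 45   i=2: 54   i=3: 15
Match at i=3, j=7: n = 3·10 + 7 = 37.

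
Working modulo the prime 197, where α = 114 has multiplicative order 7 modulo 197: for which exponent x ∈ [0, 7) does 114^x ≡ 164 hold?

5

Successive powers of 114 modulo 197:
  114^0=1  114^1=114  114^2=191  114^3=104  114^4=36  114^5=164
So 114^5 ≡ 164 (mod 197), giving x = 5.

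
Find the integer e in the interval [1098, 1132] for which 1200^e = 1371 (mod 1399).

1103

Compute 1200^1098 mod 1399 = 929, then multiply by 1200 repeatedly:
  1200^1098=929  1200^1099=1196  1200^1100=1225  1200^1101=1050  1200^1102=900
  1200^1103=1371
Found 1371 at exponent 1103.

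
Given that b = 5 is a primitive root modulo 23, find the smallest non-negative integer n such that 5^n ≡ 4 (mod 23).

Successive powers of 5 modulo 23:
  5^0=1  5^1=5  5^2=2  5^3=10  5^4=4
So 5^4 ≡ 4 (mod 23), giving n = 4.

4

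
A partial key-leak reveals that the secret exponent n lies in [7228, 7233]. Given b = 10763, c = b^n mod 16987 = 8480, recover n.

Compute 10763^7228 mod 16987 = 12460, then multiply by 10763 repeatedly:
  10763^7228=12460  10763^7229=11602  10763^7230=889  10763^7231=4626  10763^7232=741
  10763^7233=8480
Found 8480 at exponent 7233.

7233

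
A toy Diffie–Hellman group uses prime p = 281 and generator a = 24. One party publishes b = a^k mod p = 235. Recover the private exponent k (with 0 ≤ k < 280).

137

Baby-step giant-step with m = ceil(sqrt(280)) = 17.
Baby table (24^j mod 281 for j=0..16):
  0:1  1:24  2:14  3:55  4:196  5:208  6:215  7:102
  8:200  9:23  10:271  11:41  12:141  13:12  14:7  15:168
  16:98
Giant step factor: 24^(-17) ≡ 127 (mod 281).
Scan 235·127^i mod 281 for i = 0, 1, …:
  i=0: 235   i=1: 59   i=2: 187   i=3: 145
  i=4: 150   i=5: 223   i=6: 221   i=7: 248
  i=8: 24
Match at i=8, j=1: k = 8·17 + 1 = 137.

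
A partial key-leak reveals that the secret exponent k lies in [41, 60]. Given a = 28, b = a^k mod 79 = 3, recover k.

Compute 28^41 mod 79 = 6, then multiply by 28 repeatedly:
  28^41=6  28^42=10  28^43=43  28^44=19  28^45=58
  28^46=44  28^47=47  28^48=52  28^49=34  28^50=4
  28^51=33  28^52=55  28^53=39  28^54=65  28^55=3
Found 3 at exponent 55.

55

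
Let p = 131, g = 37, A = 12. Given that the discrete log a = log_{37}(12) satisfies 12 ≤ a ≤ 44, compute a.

24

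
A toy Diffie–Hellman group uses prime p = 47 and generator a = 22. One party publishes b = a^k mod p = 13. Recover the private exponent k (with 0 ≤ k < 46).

17

Baby-step giant-step with m = ceil(sqrt(46)) = 7.
Baby table (22^j mod 47 for j=0..6):
  0:1  1:22  2:14  3:26  4:8  5:35  6:18
Giant step factor: 22^(-7) ≡ 40 (mod 47).
Scan 13·40^i mod 47 for i = 0, 1, …:
  i=0: 13   i=1: 3   i=2: 26
Match at i=2, j=3: k = 2·7 + 3 = 17.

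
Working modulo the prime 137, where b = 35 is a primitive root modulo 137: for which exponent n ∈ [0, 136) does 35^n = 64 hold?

4

Baby-step giant-step with m = ceil(sqrt(136)) = 12.
Baby table (35^j mod 137 for j=0..11):
  0:1  1:35  2:129  3:131  4:64  5:48  6:36  7:27
  8:123  9:58  10:112  11:84
Giant step factor: 35^(-12) ≡ 87 (mod 137).
Scan 64·87^i mod 137 for i = 0, 1, …:
  i=0: 64
Match at i=0, j=4: n = 0·12 + 4 = 4.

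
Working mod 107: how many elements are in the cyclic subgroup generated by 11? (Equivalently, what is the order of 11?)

53

The order of 11 must divide p − 1 = 106 = 2 · 53.
Divisors: 1, 2, 53, 106.
Check each in increasing order: 11^1 ≡ 11;  11^2 ≡ 14;  11^53 ≡ 1.
Smallest exponent giving 1 is 53.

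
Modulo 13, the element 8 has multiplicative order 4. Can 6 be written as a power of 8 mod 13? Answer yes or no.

⟨8⟩ has order 4; its elements mod 13 are {1, 5, 8, 12}.
6 is not in this set.

no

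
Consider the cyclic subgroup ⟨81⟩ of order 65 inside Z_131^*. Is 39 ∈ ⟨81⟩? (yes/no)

39 ∈ ⟨81⟩ iff 39^65 ≡ 1 (mod 131), since |⟨81⟩| = 65.
39^65 mod 131 = 1.
Since 1 = 1, 39 lies in the subgroup.

yes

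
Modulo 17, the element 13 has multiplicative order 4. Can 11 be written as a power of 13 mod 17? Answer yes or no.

⟨13⟩ has order 4; its elements mod 17 are {1, 4, 13, 16}.
11 is not in this set.

no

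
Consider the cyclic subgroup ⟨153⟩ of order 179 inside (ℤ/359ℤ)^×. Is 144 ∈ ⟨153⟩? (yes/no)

yes

144 ∈ ⟨153⟩ iff 144^179 ≡ 1 (mod 359), since |⟨153⟩| = 179.
144^179 mod 359 = 1.
Since 1 = 1, 144 lies in the subgroup.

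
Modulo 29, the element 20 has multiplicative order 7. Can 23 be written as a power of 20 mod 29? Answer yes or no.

yes

⟨20⟩ has order 7; its elements mod 29 are {1, 7, 16, 20, 23, 24, 25}.
23 is in this set.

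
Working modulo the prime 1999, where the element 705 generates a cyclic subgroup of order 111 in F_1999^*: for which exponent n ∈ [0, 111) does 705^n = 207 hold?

78

Baby-step giant-step with m = ceil(sqrt(111)) = 11.
Baby table (705^j mod 1999 for j=0..10):
  0:1  1:705  2:1273  3:1913  4:1339  5:467  6:1399  7:788
  8:1817  9:1625  10:198
Giant step factor: 705^(-11) ≡ 1170 (mod 1999).
Scan 207·1170^i mod 1999 for i = 0, 1, …:
  i=0: 207   i=1: 311   i=2: 52   i=3: 870
  i=4: 409   i=5: 769   i=6: 180   i=7: 705
Match at i=7, j=1: n = 7·11 + 1 = 78.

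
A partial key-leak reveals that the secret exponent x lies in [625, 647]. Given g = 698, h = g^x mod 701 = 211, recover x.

627

Compute 698^625 mod 701 = 335, then multiply by 698 repeatedly:
  698^625=335  698^626=397  698^627=211
Found 211 at exponent 627.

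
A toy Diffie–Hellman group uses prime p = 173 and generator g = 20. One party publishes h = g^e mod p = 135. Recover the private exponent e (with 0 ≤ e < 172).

Baby-step giant-step with m = ceil(sqrt(172)) = 14.
Baby table (20^j mod 173 for j=0..13):
  0:1  1:20  2:54  3:42  4:148  5:19  6:34  7:161
  8:106  9:44  10:15  11:127  12:118  13:111
Giant step factor: 20^(-14) ≡ 167 (mod 173).
Scan 135·167^i mod 173 for i = 0, 1, …:
  i=0: 135   i=1: 55   i=2: 16   i=3: 77
  i=4: 57   i=5: 4   i=6: 149   i=7: 144
  i=8: 1
Match at i=8, j=0: e = 8·14 + 0 = 112.

112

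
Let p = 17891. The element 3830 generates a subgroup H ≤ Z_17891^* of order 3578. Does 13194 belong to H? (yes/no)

13194 ∈ ⟨3830⟩ iff 13194^3578 ≡ 1 (mod 17891), since |⟨3830⟩| = 3578.
13194^3578 mod 17891 = 6506.
Since 6506 ≠ 1, 13194 does not lie in the subgroup.

no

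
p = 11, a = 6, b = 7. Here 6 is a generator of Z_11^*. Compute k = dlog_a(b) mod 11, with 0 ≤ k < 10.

3

Successive powers of 6 modulo 11:
  6^0=1  6^1=6  6^2=3  6^3=7
So 6^3 ≡ 7 (mod 11), giving k = 3.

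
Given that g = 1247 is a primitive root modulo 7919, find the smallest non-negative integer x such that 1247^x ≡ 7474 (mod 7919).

6765

Baby-step giant-step with m = ceil(sqrt(7918)) = 89.
Baby table (1247^j mod 7919 for j=0..88):
  0:1  1:1247  2:2885  3:2369  4:356  5:468  6:5509  7:3950
  8:32  9:309  10:5211  11:4537  12:3473  13:7057  14:2070  15:7615
  16:1024  17:1969  18:453  19:2642  20:270  21:4092  22:2888  23:6110
  24:1092  25:7575  26:6577  27:5354  28:721  29:4240  30:5307  31:5464
  32:3268  33:4830  34:4570  35:5029  36:7234  37:1057  38:3525  39:630
  40:1629  41:4099  42:3698  43:2548  44:1837  45:2148  46:1934  47:4322
  48:4614  49:4464  50:7470  51:2346  52:3351  53:5384  54:6455  55:3681
  56:5106  57:306  58:1470  59:3801  60:4285  61:5989  62:666  63:6926
  64:5012  65:1873  66:7445  67:2847  68:2497  69:1592  70:5474  71:7819
  72:2004  73:4503  74:670  75:3995  76:714  77:3430  78:950  79:4719
  80:776  81:1554  82:5602  83:1136  84:7010  85:6813  86:6643  87:547
  88:1075
Giant step factor: 1247^(-89) ≡ 4961 (mod 7919).
Scan 7474·4961^i mod 7919 for i = 0, 1, …:
  i=0: 7474   i=1: 1756   i=2: 616   i=3: 7161
  i=4: 1087   i=5: 7687   i=6: 5222   i=7: 3293
  i=8: 7595   i=9: 193     …   i=75: 5046
  i=76: 1247
Match at i=76, j=1: x = 76·89 + 1 = 6765.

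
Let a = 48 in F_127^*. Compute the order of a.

The order of 48 must divide p − 1 = 126 = 2 · 3^2 · 7.
Divisors: 1, 2, 3, 6, 7, 9, 14, 18, 21, 42, 63, 126.
Check each in increasing order: 48^1 ≡ 48;  48^2 ≡ 18;  48^3 ≡ 102;  48^6 ≡ 117;  48^7 ≡ 28;  48^9 ≡ 123;  48^14 ≡ 22;  48^18 ≡ 16;  48^21 ≡ 108;  48^42 ≡ 107;  48^63 ≡ 126;  48^126 ≡ 1.
Smallest exponent giving 1 is 126.

126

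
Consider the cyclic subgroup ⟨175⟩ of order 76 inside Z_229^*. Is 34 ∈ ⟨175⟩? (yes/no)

yes

34 ∈ ⟨175⟩ iff 34^76 ≡ 1 (mod 229), since |⟨175⟩| = 76.
34^76 mod 229 = 1.
Since 1 = 1, 34 lies in the subgroup.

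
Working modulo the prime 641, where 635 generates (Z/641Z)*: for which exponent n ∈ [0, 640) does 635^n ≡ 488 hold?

Baby-step giant-step with m = ceil(sqrt(640)) = 26.
Baby table (635^j mod 641 for j=0..25):
  0:1  1:635  2:36  3:425  4:14  5:557  6:504  7:181
  8:196  9:106  10:5  11:611  12:180  13:202  14:70  15:221
  16:597  17:264  18:339  19:530  20:25  21:491  22:259  23:369
  24:350  25:464
Giant step factor: 635^(-26) ≡ 236 (mod 641).
Scan 488·236^i mod 641 for i = 0, 1, …:
  i=0: 488   i=1: 429   i=2: 607   i=3: 309
  i=4: 491
Match at i=4, j=21: n = 4·26 + 21 = 125.

125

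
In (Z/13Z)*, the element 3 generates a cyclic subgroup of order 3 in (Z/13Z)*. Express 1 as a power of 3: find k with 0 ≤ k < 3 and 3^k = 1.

0

Successive powers of 3 modulo 13:
  3^0=1
So 3^0 ≡ 1 (mod 13), giving k = 0.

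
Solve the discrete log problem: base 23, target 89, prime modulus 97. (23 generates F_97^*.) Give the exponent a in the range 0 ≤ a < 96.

Baby-step giant-step with m = ceil(sqrt(96)) = 10.
Baby table (23^j mod 97 for j=0..9):
  0:1  1:23  2:44  3:42  4:93  5:5  6:18  7:26
  8:16  9:77
Giant step factor: 23^(-10) ≡ 66 (mod 97).
Scan 89·66^i mod 97 for i = 0, 1, …:
  i=0: 89   i=1: 54   i=2: 72   i=3: 96
  i=4: 31   i=5: 9   i=6: 12   i=7: 16
Match at i=7, j=8: a = 7·10 + 8 = 78.

78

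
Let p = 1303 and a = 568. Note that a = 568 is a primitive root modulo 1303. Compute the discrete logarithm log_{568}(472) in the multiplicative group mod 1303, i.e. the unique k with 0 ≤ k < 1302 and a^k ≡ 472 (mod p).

Baby-step giant-step with m = ceil(sqrt(1302)) = 37.
Baby table (568^j mod 1303 for j=0..36):
  0:1  1:568  2:783  3:421  4:679  5:1287  6:33  7:502
  8:1082  9:863  10:256  11:775  12:1089  13:930  14:525  15:1116
  16:630  17:818  18:756  19:721  20:386  21:344  22:1245  23:934
  24:191  25:339  26:1011  27:928  28:692  29:853  30:1091  31:763
  32:788  33:655  34:685  35:786  36:822
Giant step factor: 568^(-37) ≡ 176 (mod 1303).
Scan 472·176^i mod 1303 for i = 0, 1, …:
  i=0: 472   i=1: 983   i=2: 1012   i=3: 904
  i=4: 138   i=5: 834   i=6: 848   i=7: 706
  i=8: 471   i=9: 807     …   i=32: 1186
  i=33: 256
Match at i=33, j=10: k = 33·37 + 10 = 1231.

1231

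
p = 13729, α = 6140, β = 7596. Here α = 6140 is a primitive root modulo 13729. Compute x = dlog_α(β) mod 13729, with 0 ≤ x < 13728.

Baby-step giant-step with m = ceil(sqrt(13728)) = 118.
Baby table (6140^j mod 13729 for j=0..117):
  0:1  1:6140  2:13495  3:4785  4:13569  5:6088  6:9982  7:3224
  8:11871  9:679  10:9173  11:5862  12:8971  13:1192  14:1323  15:9381
  16:6185  17:1486  18:7984  19:9230  20:12617  21:9362  22:13086  23:5932
  24:13172  25:12270  26:6777  27:11910  28:6746  29:47  30:271  31:2731
  32:5231  33:6209  34:11556  35:2368  36:509  37:8777  38:4455  39:5532
  40:934  41:9767  42:1108  43:7265  44:1579  45:2386  46:1197  47:4565
  48:8211  49:2652  50:686  51:10966  52:4224  53:1279  54:72  55:2752
  56:10610  57:1295  58:2209  59:12737  60:4796  61:12464  62:3514  63:7701
  64:1464  65:10194  66:649  67:3450  68:12882  69:2711  70:5992  71:10889
  72:11959  73:5568  74:2310  75:1343  76:8620  77:1505  78:1083  79:4784
  80:7429  81:6322  82:5197  83:3384  84:5783  85:4426  86:5949  87:7720
  88:8292  89:5748  90:9190  91:410  92:4993  93:163  94:12332  95:3045
  96:11131  97:1378  98:3856  99:7044  100:3810  101:12913  102:845  103:12467
  104:8205  105:6999  106:2090  107:9714  108:5184  109:5938  110:8825  111:10866
  112:8029  113:10950  114:2087  115:5023  116:5886  117:5312
Giant step factor: 6140^(-118) ≡ 2163 (mod 13729).
Scan 7596·2163^i mod 13729 for i = 0, 1, …:
  i=0: 7596   i=1: 10264   i=2: 1239   i=3: 2802
  i=4: 6237   i=5: 8753   i=6: 448   i=7: 7994
  i=8: 6211   i=9: 7431     …   i=92: 3866
  i=93: 1197
Match at i=93, j=46: x = 93·118 + 46 = 11020.

11020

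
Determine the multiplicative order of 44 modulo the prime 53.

The order of 44 must divide p − 1 = 52 = 2^2 · 13.
Divisors: 1, 2, 4, 13, 26, 52.
Check each in increasing order: 44^1 ≡ 44;  44^2 ≡ 28;  44^4 ≡ 42;  44^13 ≡ 1.
Smallest exponent giving 1 is 13.

13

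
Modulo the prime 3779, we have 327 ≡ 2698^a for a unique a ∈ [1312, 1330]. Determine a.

1318

Compute 2698^1312 mod 3779 = 1732, then multiply by 2698 repeatedly:
  2698^1312=1732  2698^1313=2092  2698^1314=2169  2698^1315=2070  2698^1316=3277
  2698^1317=2265  2698^1318=327
Found 327 at exponent 1318.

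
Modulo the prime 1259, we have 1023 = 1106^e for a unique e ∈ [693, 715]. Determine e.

Compute 1106^693 mod 1259 = 861, then multiply by 1106 repeatedly:
  1106^693=861  1106^694=462  1106^695=1077  1106^696=148  1106^697=18
  1106^698=1023
Found 1023 at exponent 698.

698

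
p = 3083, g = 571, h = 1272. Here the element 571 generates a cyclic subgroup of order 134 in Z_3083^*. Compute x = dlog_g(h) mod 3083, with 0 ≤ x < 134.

129

Baby-step giant-step with m = ceil(sqrt(134)) = 12.
Baby table (571^j mod 3083 for j=0..11):
  0:1  1:571  2:2326  3:2456  4:2694  5:2940  6:1588  7:346
  8:254  9:133  10:1951  11:1058
Giant step factor: 571^(-12) ≡ 966 (mod 3083).
Scan 1272·966^i mod 3083 for i = 0, 1, …:
  i=0: 1272   i=1: 1718   i=2: 934   i=3: 2008
  i=4: 521   i=5: 757   i=6: 591   i=7: 551
  i=8: 1990   i=9: 1631   i=10: 133
Match at i=10, j=9: x = 10·12 + 9 = 129.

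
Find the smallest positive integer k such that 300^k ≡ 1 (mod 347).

173

The order of 300 must divide p − 1 = 346 = 2 · 173.
Divisors: 1, 2, 173, 346.
Check each in increasing order: 300^1 ≡ 300;  300^2 ≡ 127;  300^173 ≡ 1.
Smallest exponent giving 1 is 173.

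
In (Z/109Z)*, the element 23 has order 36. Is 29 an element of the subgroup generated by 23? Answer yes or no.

29 ∈ ⟨23⟩ iff 29^36 ≡ 1 (mod 109), since |⟨23⟩| = 36.
29^36 mod 109 = 63.
Since 63 ≠ 1, 29 does not lie in the subgroup.

no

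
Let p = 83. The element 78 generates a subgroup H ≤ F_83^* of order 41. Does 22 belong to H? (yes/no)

no

22 ∈ ⟨78⟩ iff 22^41 ≡ 1 (mod 83), since |⟨78⟩| = 41.
22^41 mod 83 = 82.
Since 82 ≠ 1, 22 does not lie in the subgroup.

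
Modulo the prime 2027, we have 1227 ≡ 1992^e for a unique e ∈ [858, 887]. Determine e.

Compute 1992^858 mod 2027 = 643, then multiply by 1992 repeatedly:
  1992^858=643  1992^859=1819  1992^860=1199  1992^861=602  1992^862=1227
Found 1227 at exponent 862.

862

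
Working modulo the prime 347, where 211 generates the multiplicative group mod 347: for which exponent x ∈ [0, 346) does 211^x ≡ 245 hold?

119

Baby-step giant-step with m = ceil(sqrt(346)) = 19.
Baby table (211^j mod 347 for j=0..18):
  0:1  1:211  2:105  3:294  4:268  5:334  6:33  7:23
  8:342  9:333  10:169  11:265  12:48  13:65  14:182  15:232
  16:25  17:70  18:196
Giant step factor: 211^(-19) ≡ 336 (mod 347).
Scan 245·336^i mod 347 for i = 0, 1, …:
  i=0: 245   i=1: 81   i=2: 150   i=3: 85
  i=4: 106   i=5: 222   i=6: 334
Match at i=6, j=5: x = 6·19 + 5 = 119.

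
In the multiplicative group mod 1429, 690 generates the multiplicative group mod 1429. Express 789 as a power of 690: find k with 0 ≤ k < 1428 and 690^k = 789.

913

Baby-step giant-step with m = ceil(sqrt(1428)) = 38.
Baby table (690^j mod 1429 for j=0..37):
  0:1  1:690  2:243  3:477  4:460  5:162  6:318  7:783
  8:108  9:212  10:522  11:72  12:1094  13:348  14:48  15:253
  16:232  17:32  18:645  19:631  20:974  21:430  22:897  23:173
  24:763  25:598  26:1068  27:985  28:875  29:712  30:1133  31:107
  32:951  33:279  34:1024  35:634  36:186  37:1159
Giant step factor: 690^(-38) ≡ 213 (mod 1429).
Scan 789·213^i mod 1429 for i = 0, 1, …:
  i=0: 789   i=1: 864   i=2: 1120   i=3: 1346
  i=4: 898   i=5: 1217   i=6: 572   i=7: 371
  i=8: 428   i=9: 1137     …   i=23: 124
  i=24: 690
Match at i=24, j=1: k = 24·38 + 1 = 913.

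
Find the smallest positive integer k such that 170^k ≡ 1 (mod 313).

The order of 170 must divide p − 1 = 312 = 2^3 · 3 · 13.
Divisors: 1, 2, 3, 4, 6, 8, 12, 13, 24, 26, 39, 52, 78, 104, 156, 312.
Check each in increasing order: 170^1 ≡ 170;  170^2 ≡ 104;  170^3 ≡ 152;  170^4 ≡ 174;  170^6 ≡ 255;  170^8 ≡ 228;  170^12 ≡ 234;  170^13 ≡ 29;  170^24 ≡ 294;  170^26 ≡ 215;  170^39 ≡ 288;  170^52 ≡ 214;  170^78 ≡ 312;  170^104 ≡ 98;  170^156 ≡ 1.
Smallest exponent giving 1 is 156.

156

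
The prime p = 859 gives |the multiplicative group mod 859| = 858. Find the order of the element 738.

The order of 738 must divide p − 1 = 858 = 2 · 3 · 11 · 13.
Divisors: 1, 2, 3, 6, 11, 13, 22, 26, 33, 39, 66, 78, 143, 286, 429, 858.
Check each in increasing order: 738^1 ≡ 738;  738^2 ≡ 38;  738^3 ≡ 556;  738^6 ≡ 755;  738^11 ≡ 10;  738^13 ≡ 380;  738^22 ≡ 100;  738^26 ≡ 88;  738^33 ≡ 141;  738^39 ≡ 798;  738^66 ≡ 124;  738^78 ≡ 285;  738^143 ≡ 858;  738^286 ≡ 1.
Smallest exponent giving 1 is 286.

286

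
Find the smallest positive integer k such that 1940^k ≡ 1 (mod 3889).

648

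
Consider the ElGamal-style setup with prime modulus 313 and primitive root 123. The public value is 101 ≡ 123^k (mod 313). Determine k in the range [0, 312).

Baby-step giant-step with m = ceil(sqrt(312)) = 18.
Baby table (123^j mod 313 for j=0..17):
  0:1  1:123  2:105  3:82  4:70  5:159  6:151  7:106
  8:205  9:175  10:241  11:221  12:265  13:43  14:281  15:133
  16:83  17:193
Giant step factor: 123^(-18) ≡ 198 (mod 313).
Scan 101·198^i mod 313 for i = 0, 1, …:
  i=0: 101   i=1: 279   i=2: 154   i=3: 131
  i=4: 272   i=5: 20   i=6: 204   i=7: 15
  i=8: 153   i=9: 246   i=10: 193
Match at i=10, j=17: k = 10·18 + 17 = 197.

197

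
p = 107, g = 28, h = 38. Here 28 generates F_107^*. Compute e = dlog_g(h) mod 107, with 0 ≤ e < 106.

Baby-step giant-step with m = ceil(sqrt(106)) = 11.
Baby table (28^j mod 107 for j=0..10):
  0:1  1:28  2:35  3:17  4:48  5:60  6:75  7:67
  8:57  9:98  10:69
Giant step factor: 28^(-11) ≡ 18 (mod 107).
Scan 38·18^i mod 107 for i = 0, 1, …:
  i=0: 38   i=1: 42   i=2: 7   i=3: 19
  i=4: 21   i=5: 57
Match at i=5, j=8: e = 5·11 + 8 = 63.

63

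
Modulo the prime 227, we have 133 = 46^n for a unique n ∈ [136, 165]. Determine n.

Compute 46^136 mod 227 = 40, then multiply by 46 repeatedly:
  46^136=40  46^137=24  46^138=196  46^139=163  46^140=7
  46^141=95  46^142=57  46^143=125  46^144=75  46^145=45
  46^146=27  46^147=107  46^148=155  46^149=93  46^150=192
  46^151=206  46^152=169  46^153=56  46^154=79  46^155=2
  46^156=92  46^157=146  46^158=133
Found 133 at exponent 158.

158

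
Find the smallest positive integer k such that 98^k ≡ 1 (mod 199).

33

The order of 98 must divide p − 1 = 198 = 2 · 3^2 · 11.
Divisors: 1, 2, 3, 6, 9, 11, 18, 22, 33, 66, 99, 198.
Check each in increasing order: 98^1 ≡ 98;  98^2 ≡ 52;  98^3 ≡ 121;  98^6 ≡ 114;  98^9 ≡ 63;  98^11 ≡ 92;  98^18 ≡ 188;  98^22 ≡ 106;  98^33 ≡ 1.
Smallest exponent giving 1 is 33.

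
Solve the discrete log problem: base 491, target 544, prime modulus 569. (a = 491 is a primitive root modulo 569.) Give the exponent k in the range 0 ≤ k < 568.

492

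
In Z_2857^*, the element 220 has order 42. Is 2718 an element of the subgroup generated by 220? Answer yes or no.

yes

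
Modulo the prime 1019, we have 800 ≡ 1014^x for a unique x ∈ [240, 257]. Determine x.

257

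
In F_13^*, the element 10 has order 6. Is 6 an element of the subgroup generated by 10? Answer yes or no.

no

6 ∈ ⟨10⟩ iff 6^6 ≡ 1 (mod 13), since |⟨10⟩| = 6.
6^6 mod 13 = 12.
Since 12 ≠ 1, 6 does not lie in the subgroup.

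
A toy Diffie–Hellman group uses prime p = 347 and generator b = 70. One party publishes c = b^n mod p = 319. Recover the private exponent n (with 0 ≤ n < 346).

298

Baby-step giant-step with m = ceil(sqrt(346)) = 19.
Baby table (70^j mod 347 for j=0..18):
  0:1  1:70  2:42  3:164  4:29  5:295  6:177  7:245
  8:147  9:227  10:275  11:165  12:99  13:337  14:341  15:274
  16:95  17:57  18:173
Giant step factor: 70^(-19) ≡ 228 (mod 347).
Scan 319·228^i mod 347 for i = 0, 1, …:
  i=0: 319   i=1: 209   i=2: 113   i=3: 86
  i=4: 176   i=5: 223   i=6: 182   i=7: 203
  i=8: 133   i=9: 135     …   i=14: 3
  i=15: 337
Match at i=15, j=13: n = 15·19 + 13 = 298.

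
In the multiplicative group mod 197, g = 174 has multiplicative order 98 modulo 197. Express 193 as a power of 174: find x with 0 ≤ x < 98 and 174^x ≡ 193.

Baby-step giant-step with m = ceil(sqrt(98)) = 10.
Baby table (174^j mod 197 for j=0..9):
  0:1  1:174  2:135  3:47  4:101  5:41  6:42  7:19
  8:154  9:4
Giant step factor: 174^(-10) ≡ 182 (mod 197).
Scan 193·182^i mod 197 for i = 0, 1, …:
  i=0: 193   i=1: 60   i=2: 85   i=3: 104
  i=4: 16   i=5: 154
Match at i=5, j=8: x = 5·10 + 8 = 58.

58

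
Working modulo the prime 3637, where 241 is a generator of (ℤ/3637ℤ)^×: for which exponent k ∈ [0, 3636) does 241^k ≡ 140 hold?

115

Baby-step giant-step with m = ceil(sqrt(3636)) = 61.
Baby table (241^j mod 3637 for j=0..60):
  0:1  1:241  2:3526  3:2345  4:1410  5:1569  6:3518  7:417
  8:2298  9:994  10:3149  11:2413  12:3250  13:1295  14:2950  15:1735
  16:3517  17:176  18:2409  19:2286  20:1739  21:844  22:3369  23:878
  24:652  25:741  26:368  27:1400  28:2796  29:991  30:2426  31:2746
  32:3489  33:702  34:1880  35:2092  36:2266  37:556  38:3064  39:113
  40:1774  41:2005  42:3121  43:2939  44:2721  45:1101  46:3477  47:1447
  48:3212  49:3048  50:3531  51:3550  52:855  53:2383  54:3294  55:988
  56:1703  57:3079  58:91  59:109  60:810
Giant step factor: 241^(-61) ≡ 3089 (mod 3637).
Scan 140·3089^i mod 3637 for i = 0, 1, …:
  i=0: 140   i=1: 3294
Match at i=1, j=54: k = 1·61 + 54 = 115.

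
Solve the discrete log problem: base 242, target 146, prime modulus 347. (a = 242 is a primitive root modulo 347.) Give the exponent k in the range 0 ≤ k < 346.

Baby-step giant-step with m = ceil(sqrt(346)) = 19.
Baby table (242^j mod 347 for j=0..18):
  0:1  1:242  2:268  3:314  4:342  5:178  6:48  7:165
  8:25  9:151  10:107  11:216  12:222  13:286  14:159  15:308
  16:278  17:305  18:246
Giant step factor: 242^(-19) ≡ 226 (mod 347).
Scan 146·226^i mod 347 for i = 0, 1, …:
  i=0: 146   i=1: 31   i=2: 66   i=3: 342
Match at i=3, j=4: k = 3·19 + 4 = 61.

61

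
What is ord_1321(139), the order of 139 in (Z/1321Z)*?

The order of 139 must divide p − 1 = 1320 = 2^3 · 3 · 5 · 11.
Divisors: 1, 2, 3, 4, 5, 6, 8, 10, 11, 12, 15, 20, 22, 24, 30, 33, 40, 44, 55, 60, 66, 88, 110, 120, 132, 165, 220, 264, 330, 440, 660, 1320.
Check each in increasing order: 139^1 ≡ 139;  139^2 ≡ 827;  139^3 ≡ 26;  139^4 ≡ 972;  139^5 ≡ 366;  139^6 ≡ 676;  139^8 ≡ 269;  139^10 ≡ 535;  139^11 ≡ 389;  139^12 ≡ 1231;  139^15 ≡ 302;  139^20 ≡ 889;  139^22 ≡ 727;  139^24 ≡ 174;  139^30 ≡ 55;  139^33 ≡ 109;  139^40 ≡ 363;  139^44 ≡ 129;  139^55 ≡ 1304;  139^60 ≡ 383;  139^66 ≡ 1313;  139^88 ≡ 789;  139^110 ≡ 289;  139^120 ≡ 58;  139^132 ≡ 64;  139^165 ≡ 371;  139^220 ≡ 298;  139^264 ≡ 133;  139^330 ≡ 257;  139^440 ≡ 297;  139^660 ≡ 1320;  139^1320 ≡ 1.
Smallest exponent giving 1 is 1320.

1320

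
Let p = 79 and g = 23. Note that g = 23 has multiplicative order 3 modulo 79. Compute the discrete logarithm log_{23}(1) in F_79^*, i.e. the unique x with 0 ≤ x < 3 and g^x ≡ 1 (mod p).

0

Successive powers of 23 modulo 79:
  23^0=1
So 23^0 ≡ 1 (mod 79), giving x = 0.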